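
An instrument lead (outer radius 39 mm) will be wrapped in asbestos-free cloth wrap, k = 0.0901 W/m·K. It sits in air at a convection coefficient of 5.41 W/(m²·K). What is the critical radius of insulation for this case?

r_cr ≈ 16.7 mm

For a cylinder r_cr = k/h = 0.0901/5.41
r_cr = 16.7 mm; since the bare radius (39 mm) is above r_cr, any added insulation will reduce heat loss.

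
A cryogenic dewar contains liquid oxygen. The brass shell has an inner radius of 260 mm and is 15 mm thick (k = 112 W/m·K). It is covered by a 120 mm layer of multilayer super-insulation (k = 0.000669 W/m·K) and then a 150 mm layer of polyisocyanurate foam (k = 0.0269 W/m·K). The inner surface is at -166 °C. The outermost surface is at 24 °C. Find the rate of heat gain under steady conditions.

Q ≈ 1.42 W

For a spherical shell R = (1/r₁ − 1/r₂)/(4πk); film R = 1/(h·4πr²). In series:
R_brass shell = (1/0.26 − 1/0.275)/(4π×112) = 1.491×10^-4 K/W
R_multilayer super-insulation = (1/0.275 − 1/0.395)/(4π×0.000669) = 131.4 K/W
R_polyisocyanurate foam = (1/0.395 − 1/0.545)/(4π×0.0269) = 2.061 K/W
R_total = 133.5 K/W
Q = ΔT/R_total = 190/133.5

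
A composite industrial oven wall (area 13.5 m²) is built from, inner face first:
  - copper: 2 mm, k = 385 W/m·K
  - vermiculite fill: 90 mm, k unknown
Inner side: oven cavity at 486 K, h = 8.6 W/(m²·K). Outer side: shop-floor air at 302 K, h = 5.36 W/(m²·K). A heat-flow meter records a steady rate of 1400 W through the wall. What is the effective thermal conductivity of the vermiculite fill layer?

k ≈ 0.0612 W/(m·K)

Thermal resistances in series:
R_inner film = 1/(h_i·A) = 1/(8.6×13.5) = 0.008613 K/W
R_copper = L/(kA) = 0.002/(385×13.5) = 3.848×10^-7 K/W
R_outer film = 1/(h_o·A) = 1/(5.36×13.5) = 0.01382 K/W
Sum of known resistances R_other = 0.02243 K/W
Total R = ΔT/Q = 184/1400 = 0.1314 K/W
R_vermiculite fill = R_total − R_other = 0.109 K/W
k = L/(R·A) = 0.09/(0.109×13.5)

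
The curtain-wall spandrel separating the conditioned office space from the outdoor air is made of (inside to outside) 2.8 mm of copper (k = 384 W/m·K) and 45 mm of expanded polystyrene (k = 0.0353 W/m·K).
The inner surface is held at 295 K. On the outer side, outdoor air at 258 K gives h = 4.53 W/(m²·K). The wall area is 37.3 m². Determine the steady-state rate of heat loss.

Model the wall as resistances in series:
R_copper = L/(kA) = 0.0028/(384×37.3) = 1.955×10^-7 K/W
R_expanded polystyrene = L/(kA) = 0.045/(0.0353×37.3) = 0.03418 K/W
R_outer film = 1/(h_o·A) = 1/(4.53×37.3) = 0.005918 K/W
R_total = 0.0401 K/W
Q = ΔT / R_total = 37 / 0.0401

Q ≈ 923 W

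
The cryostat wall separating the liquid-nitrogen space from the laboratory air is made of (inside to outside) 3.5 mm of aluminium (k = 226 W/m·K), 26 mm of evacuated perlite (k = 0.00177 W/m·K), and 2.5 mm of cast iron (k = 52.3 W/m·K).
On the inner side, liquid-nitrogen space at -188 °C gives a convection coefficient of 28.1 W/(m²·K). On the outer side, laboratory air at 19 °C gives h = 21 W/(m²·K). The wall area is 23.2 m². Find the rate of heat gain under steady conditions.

Treating each layer as a thermal resistance in series:
R_inner film = 1/(h_i·A) = 1/(28.1×23.2) = 0.001534 K/W
R_aluminium = L/(kA) = 0.0035/(226×23.2) = 6.675×10^-7 K/W
R_evacuated perlite = L/(kA) = 0.026/(0.00177×23.2) = 0.6332 K/W
R_cast iron = L/(kA) = 0.0025/(52.3×23.2) = 2.06×10^-6 K/W
R_outer film = 1/(h_o·A) = 1/(21×23.2) = 0.002053 K/W
R_total = 0.6367 K/W
Q = ΔT / R_total = 207 / 0.6367

Q ≈ 325 W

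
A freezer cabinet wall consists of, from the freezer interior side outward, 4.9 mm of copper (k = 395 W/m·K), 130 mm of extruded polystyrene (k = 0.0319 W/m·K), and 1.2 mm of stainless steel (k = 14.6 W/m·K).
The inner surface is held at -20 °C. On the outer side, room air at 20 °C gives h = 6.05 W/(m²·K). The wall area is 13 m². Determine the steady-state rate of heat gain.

Using the resistance-network approach (series):
R_copper = L/(kA) = 0.0049/(395×13) = 9.542×10^-7 K/W
R_extruded polystyrene = L/(kA) = 0.13/(0.0319×13) = 0.3135 K/W
R_stainless steel = L/(kA) = 0.0012/(14.6×13) = 6.322×10^-6 K/W
R_outer film = 1/(h_o·A) = 1/(6.05×13) = 0.01271 K/W
R_total = 0.3262 K/W
Q = ΔT / R_total = 40 / 0.3262

Q ≈ 123 W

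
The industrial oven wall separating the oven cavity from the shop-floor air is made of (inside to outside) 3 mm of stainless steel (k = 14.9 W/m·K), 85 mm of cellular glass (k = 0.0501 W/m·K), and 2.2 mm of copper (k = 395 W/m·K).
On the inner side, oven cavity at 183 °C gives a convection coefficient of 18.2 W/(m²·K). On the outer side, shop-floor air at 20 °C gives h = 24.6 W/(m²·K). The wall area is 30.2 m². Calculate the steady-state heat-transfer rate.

Series thermal resistances:
R_inner film = 1/(h_i·A) = 1/(18.2×30.2) = 0.001819 K/W
R_stainless steel = L/(kA) = 0.003/(14.9×30.2) = 6.667×10^-6 K/W
R_cellular glass = L/(kA) = 0.085/(0.0501×30.2) = 0.05618 K/W
R_copper = L/(kA) = 0.0022/(395×30.2) = 1.844×10^-7 K/W
R_outer film = 1/(h_o·A) = 1/(24.6×30.2) = 0.001346 K/W
R_total = 0.05935 K/W
Q = ΔT / R_total = 163 / 0.05935

Q ≈ 2750 W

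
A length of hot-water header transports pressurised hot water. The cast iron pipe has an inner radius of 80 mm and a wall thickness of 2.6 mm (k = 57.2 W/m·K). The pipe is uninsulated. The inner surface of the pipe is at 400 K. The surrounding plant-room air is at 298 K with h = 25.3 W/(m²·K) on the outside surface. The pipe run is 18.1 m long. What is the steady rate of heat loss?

Q ≈ 24200 W

Cylindrical conduction, so R = ln(r₂/r₁)/(2πkL) per layer, in series:
R_cast iron pipe wall = ln(82.6/80)/(2π×57.2×18.1) = 4.917×10^-6 K/W
R_outer film = 1/(h_o·2πr_oL) = 1/(25.3×2π×0.0826×18.1) = 0.004208 K/W
R_total = 0.004213 K/W
Q = ΔT/R_total = 102/0.004213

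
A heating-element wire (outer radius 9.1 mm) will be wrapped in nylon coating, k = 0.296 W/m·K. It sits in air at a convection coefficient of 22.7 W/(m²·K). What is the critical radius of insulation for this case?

For a cylinder r_cr = k/h = 0.296/22.7
r_cr = 13 mm; since the bare radius (9.1 mm) is below r_cr, adding a thin layer of insulation will *increase* heat loss.

r_cr ≈ 13 mm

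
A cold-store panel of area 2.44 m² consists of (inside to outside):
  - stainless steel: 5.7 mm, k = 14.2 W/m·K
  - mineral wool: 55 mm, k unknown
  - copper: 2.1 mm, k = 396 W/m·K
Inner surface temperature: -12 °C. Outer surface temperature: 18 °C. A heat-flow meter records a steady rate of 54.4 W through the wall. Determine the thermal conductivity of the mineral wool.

k ≈ 0.0409 W/(m·K)

Series thermal resistances:
R_stainless steel = L/(kA) = 0.0057/(14.2×2.44) = 1.645×10^-4 K/W
R_copper = L/(kA) = 0.0021/(396×2.44) = 2.173×10^-6 K/W
Sum of known resistances R_other = 1.667×10^-4 K/W
Total R = ΔT/Q = 30/54.4 = 0.5515 K/W
R_mineral wool = R_total − R_other = 0.5513 K/W
k = L/(R·A) = 0.055/(0.5513×2.44)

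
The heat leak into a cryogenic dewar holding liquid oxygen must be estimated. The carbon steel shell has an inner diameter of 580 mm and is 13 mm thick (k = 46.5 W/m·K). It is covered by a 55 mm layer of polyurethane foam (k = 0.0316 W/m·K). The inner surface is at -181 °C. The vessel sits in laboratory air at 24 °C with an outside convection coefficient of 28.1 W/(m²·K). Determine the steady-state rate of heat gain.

Radial (spherical) resistances in series:
R_carbon steel shell = (1/0.29 − 1/0.303)/(4π×46.5) = 2.532×10^-4 K/W
R_polyurethane foam = (1/0.303 − 1/0.358)/(4π×0.0316) = 1.277 K/W
R_outer film = 1/(h·4πr_o²) = 1/(28.1×4π×0.358²) = 0.0221 K/W
R_total = 1.299 K/W
Q = ΔT/R_total = 205/1.299

Q ≈ 158 W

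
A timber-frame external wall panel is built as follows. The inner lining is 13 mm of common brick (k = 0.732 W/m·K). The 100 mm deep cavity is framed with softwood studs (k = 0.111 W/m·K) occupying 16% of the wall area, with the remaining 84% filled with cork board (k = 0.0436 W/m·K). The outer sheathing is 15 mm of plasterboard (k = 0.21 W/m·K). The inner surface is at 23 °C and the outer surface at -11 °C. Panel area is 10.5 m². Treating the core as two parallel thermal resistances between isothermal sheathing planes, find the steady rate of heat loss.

Q ≈ 185 W

Sheathing layers in series; stud and cavity paths in parallel between them.
R_inner = 0.013/(0.732×10.5) = 0.001691 K/W
R_stud  = 0.1/(0.111×0.16×10.5) = 0.5363 K/W
R_cav   = 0.1/(0.0436×0.84×10.5) = 0.26 K/W
1/R_core = 1/R_stud + 1/R_cav → R_core = 0.1751 K/W
R_outer = 0.015/(0.21×10.5) = 0.006803 K/W
R_total = 0.1836 K/W
Q = ΔT/R_total = 34/0.1836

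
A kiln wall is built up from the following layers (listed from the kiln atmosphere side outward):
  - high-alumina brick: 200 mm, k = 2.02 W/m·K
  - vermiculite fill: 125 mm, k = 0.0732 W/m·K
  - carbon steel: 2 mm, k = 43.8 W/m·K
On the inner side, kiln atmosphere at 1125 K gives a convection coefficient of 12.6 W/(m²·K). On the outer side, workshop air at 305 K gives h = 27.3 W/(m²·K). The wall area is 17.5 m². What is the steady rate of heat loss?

Q ≈ 7460 W

Treating each layer as a thermal resistance in series:
R_inner film = 1/(h_i·A) = 1/(12.6×17.5) = 0.004535 K/W
R_high-alumina brick = L/(kA) = 0.2/(2.02×17.5) = 0.005658 K/W
R_vermiculite fill = L/(kA) = 0.125/(0.0732×17.5) = 0.09758 K/W
R_carbon steel = L/(kA) = 0.002/(43.8×17.5) = 2.609×10^-6 K/W
R_outer film = 1/(h_o·A) = 1/(27.3×17.5) = 0.002093 K/W
R_total = 0.1099 K/W
Q = ΔT / R_total = 820 / 0.1099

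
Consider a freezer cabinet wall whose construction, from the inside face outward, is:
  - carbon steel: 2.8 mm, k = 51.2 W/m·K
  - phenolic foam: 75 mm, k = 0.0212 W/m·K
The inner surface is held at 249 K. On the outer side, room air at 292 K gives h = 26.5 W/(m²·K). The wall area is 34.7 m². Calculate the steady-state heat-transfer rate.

Q ≈ 417 W

Using the resistance-network approach (series):
R_carbon steel = L/(kA) = 0.0028/(51.2×34.7) = 1.576×10^-6 K/W
R_phenolic foam = L/(kA) = 0.075/(0.0212×34.7) = 0.102 K/W
R_outer film = 1/(h_o·A) = 1/(26.5×34.7) = 0.001087 K/W
R_total = 0.103 K/W
Q = ΔT / R_total = 43 / 0.103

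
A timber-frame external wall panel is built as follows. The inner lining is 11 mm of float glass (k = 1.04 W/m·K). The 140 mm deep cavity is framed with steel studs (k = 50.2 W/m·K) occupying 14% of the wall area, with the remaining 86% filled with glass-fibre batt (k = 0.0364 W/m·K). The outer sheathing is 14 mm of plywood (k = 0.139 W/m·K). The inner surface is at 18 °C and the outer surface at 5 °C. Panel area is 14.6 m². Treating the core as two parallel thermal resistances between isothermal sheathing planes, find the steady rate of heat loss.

Q ≈ 1450 W

Sheathing layers in series; stud and cavity paths in parallel between them.
R_inner = 0.011/(1.04×14.6) = 7.244×10^-4 K/W
R_stud  = 0.14/(50.2×0.14×14.6) = 0.001364 K/W
R_cav   = 0.14/(0.0364×0.86×14.6) = 0.3063 K/W
1/R_core = 1/R_stud + 1/R_cav → R_core = 0.001358 K/W
R_outer = 0.014/(0.139×14.6) = 0.006899 K/W
R_total = 0.008981 K/W
Q = ΔT/R_total = 13/0.008981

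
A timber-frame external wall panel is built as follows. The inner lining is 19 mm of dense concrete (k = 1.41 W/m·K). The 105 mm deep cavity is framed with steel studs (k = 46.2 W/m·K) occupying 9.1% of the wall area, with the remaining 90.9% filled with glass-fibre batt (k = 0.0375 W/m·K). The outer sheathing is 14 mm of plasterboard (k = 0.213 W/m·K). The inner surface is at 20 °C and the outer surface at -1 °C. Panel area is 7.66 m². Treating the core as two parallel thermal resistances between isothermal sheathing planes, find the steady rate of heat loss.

Q ≈ 1550 W

Sheathing layers in series; stud and cavity paths in parallel between them.
R_inner = 0.019/(1.41×7.66) = 0.001759 K/W
R_stud  = 0.105/(46.2×0.091×7.66) = 0.00326 K/W
R_cav   = 0.105/(0.0375×0.909×7.66) = 0.4021 K/W
1/R_core = 1/R_stud + 1/R_cav → R_core = 0.003234 K/W
R_outer = 0.014/(0.213×7.66) = 0.008581 K/W
R_total = 0.01357 K/W
Q = ΔT/R_total = 21/0.01357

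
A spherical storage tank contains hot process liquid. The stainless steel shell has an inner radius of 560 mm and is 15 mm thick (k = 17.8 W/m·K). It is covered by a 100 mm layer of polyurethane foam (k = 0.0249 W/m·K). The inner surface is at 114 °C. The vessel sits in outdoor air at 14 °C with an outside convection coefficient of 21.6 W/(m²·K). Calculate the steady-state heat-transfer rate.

Radial (spherical) resistances in series:
R_stainless steel shell = (1/0.56 − 1/0.575)/(4π×17.8) = 2.083×10^-4 K/W
R_polyurethane foam = (1/0.575 − 1/0.675)/(4π×0.0249) = 0.8234 K/W
R_outer film = 1/(h·4πr_o²) = 1/(21.6×4π×0.675²) = 0.008086 K/W
R_total = 0.8317 K/W
Q = ΔT/R_total = 100/0.8317

Q ≈ 120 W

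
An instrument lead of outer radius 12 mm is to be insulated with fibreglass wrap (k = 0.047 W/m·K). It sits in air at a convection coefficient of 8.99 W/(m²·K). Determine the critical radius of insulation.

For a cylinder r_cr = k/h = 0.047/8.99
r_cr = 5.23 mm; since the bare radius (12 mm) is above r_cr, any added insulation will reduce heat loss.

r_cr ≈ 5.23 mm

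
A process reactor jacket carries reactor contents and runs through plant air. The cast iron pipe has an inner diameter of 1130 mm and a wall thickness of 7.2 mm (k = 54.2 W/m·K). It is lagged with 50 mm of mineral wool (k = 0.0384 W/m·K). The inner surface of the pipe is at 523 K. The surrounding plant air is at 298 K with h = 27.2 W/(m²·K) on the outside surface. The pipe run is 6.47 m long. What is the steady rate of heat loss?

Treating each annulus and film as a series resistance:
R_cast iron pipe wall = ln(572.2/565)/(2π×54.2×6.47) = 5.747×10^-6 K/W
R_mineral wool = ln(622.2/572.2)/(2π×0.0384×6.47) = 0.05366 K/W
R_outer film = 1/(h_o·2πr_oL) = 1/(27.2×2π×0.6222×6.47) = 0.001454 K/W
R_total = 0.05512 K/W
Q = ΔT/R_total = 225/0.05512

Q ≈ 4080 W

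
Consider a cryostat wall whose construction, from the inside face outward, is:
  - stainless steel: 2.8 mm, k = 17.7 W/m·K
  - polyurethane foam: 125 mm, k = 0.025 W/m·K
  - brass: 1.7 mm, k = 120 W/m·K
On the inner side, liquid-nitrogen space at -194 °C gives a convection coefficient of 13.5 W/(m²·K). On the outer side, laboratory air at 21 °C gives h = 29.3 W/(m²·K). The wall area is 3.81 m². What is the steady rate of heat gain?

Series thermal resistances:
R_inner film = 1/(h_i·A) = 1/(13.5×3.81) = 0.01944 K/W
R_stainless steel = L/(kA) = 0.0028/(17.7×3.81) = 4.152×10^-5 K/W
R_polyurethane foam = L/(kA) = 0.125/(0.025×3.81) = 1.312 K/W
R_brass = L/(kA) = 0.0017/(120×3.81) = 3.718×10^-6 K/W
R_outer film = 1/(h_o·A) = 1/(29.3×3.81) = 0.008958 K/W
R_total = 1.341 K/W
Q = ΔT / R_total = 215 / 1.341

Q ≈ 160 W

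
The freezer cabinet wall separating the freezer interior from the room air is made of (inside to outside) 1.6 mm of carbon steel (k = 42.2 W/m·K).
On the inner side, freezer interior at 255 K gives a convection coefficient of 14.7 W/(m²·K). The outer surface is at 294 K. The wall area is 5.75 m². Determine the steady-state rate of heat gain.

Q ≈ 3290 W

Treating each layer as a thermal resistance in series:
R_inner film = 1/(h_i·A) = 1/(14.7×5.75) = 0.01183 K/W
R_carbon steel = L/(kA) = 0.0016/(42.2×5.75) = 6.594×10^-6 K/W
R_total = 0.01184 K/W
Q = ΔT / R_total = 39 / 0.01184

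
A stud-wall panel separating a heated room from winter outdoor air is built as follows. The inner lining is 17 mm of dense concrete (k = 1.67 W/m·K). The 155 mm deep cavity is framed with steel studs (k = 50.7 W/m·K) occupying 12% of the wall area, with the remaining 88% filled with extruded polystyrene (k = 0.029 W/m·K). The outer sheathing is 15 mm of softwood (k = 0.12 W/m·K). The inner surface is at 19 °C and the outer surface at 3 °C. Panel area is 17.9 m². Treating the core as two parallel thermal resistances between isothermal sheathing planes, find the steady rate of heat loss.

Sheathing layers in series; stud and cavity paths in parallel between them.
R_inner = 0.017/(1.67×17.9) = 5.687×10^-4 K/W
R_stud  = 0.155/(50.7×0.12×17.9) = 0.001423 K/W
R_cav   = 0.155/(0.029×0.88×17.9) = 0.3393 K/W
1/R_core = 1/R_stud + 1/R_cav → R_core = 0.001417 K/W
R_outer = 0.015/(0.12×17.9) = 0.006983 K/W
R_total = 0.008969 K/W
Q = ΔT/R_total = 16/0.008969

Q ≈ 1780 W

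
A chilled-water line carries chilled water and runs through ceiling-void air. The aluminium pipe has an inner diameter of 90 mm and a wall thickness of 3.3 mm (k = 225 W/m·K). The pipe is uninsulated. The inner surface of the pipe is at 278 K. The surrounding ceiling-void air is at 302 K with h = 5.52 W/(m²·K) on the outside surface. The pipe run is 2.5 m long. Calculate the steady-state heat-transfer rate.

Cylindrical conduction, so R = ln(r₂/r₁)/(2πkL) per layer, in series:
R_aluminium pipe wall = ln(48.3/45)/(2π×225×2.5) = 2.002×10^-5 K/W
R_outer film = 1/(h_o·2πr_oL) = 1/(5.52×2π×0.0483×2.5) = 0.2388 K/W
R_total = 0.2388 K/W
Q = ΔT/R_total = 24/0.2388

Q ≈ 101 W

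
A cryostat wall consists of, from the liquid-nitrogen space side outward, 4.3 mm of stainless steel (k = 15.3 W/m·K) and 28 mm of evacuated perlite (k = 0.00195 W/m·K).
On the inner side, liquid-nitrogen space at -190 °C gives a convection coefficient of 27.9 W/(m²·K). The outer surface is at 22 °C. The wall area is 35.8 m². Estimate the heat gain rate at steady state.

Using the resistance-network approach (series):
R_inner film = 1/(h_i·A) = 1/(27.9×35.8) = 0.001001 K/W
R_stainless steel = L/(kA) = 0.0043/(15.3×35.8) = 7.85×10^-6 K/W
R_evacuated perlite = L/(kA) = 0.028/(0.00195×35.8) = 0.4011 K/W
R_total = 0.4021 K/W
Q = ΔT / R_total = 212 / 0.4021

Q ≈ 527 W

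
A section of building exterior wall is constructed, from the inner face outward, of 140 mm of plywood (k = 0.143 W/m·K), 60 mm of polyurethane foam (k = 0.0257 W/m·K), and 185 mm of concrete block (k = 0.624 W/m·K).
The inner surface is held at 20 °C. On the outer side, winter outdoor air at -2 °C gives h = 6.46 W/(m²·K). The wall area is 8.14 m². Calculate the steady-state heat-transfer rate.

Treating each layer as a thermal resistance in series:
R_plywood = L/(kA) = 0.14/(0.143×8.14) = 0.1203 K/W
R_polyurethane foam = L/(kA) = 0.06/(0.0257×8.14) = 0.2868 K/W
R_concrete block = L/(kA) = 0.185/(0.624×8.14) = 0.03642 K/W
R_outer film = 1/(h_o·A) = 1/(6.46×8.14) = 0.01902 K/W
R_total = 0.4625 K/W
Q = ΔT / R_total = 22 / 0.4625

Q ≈ 47.6 W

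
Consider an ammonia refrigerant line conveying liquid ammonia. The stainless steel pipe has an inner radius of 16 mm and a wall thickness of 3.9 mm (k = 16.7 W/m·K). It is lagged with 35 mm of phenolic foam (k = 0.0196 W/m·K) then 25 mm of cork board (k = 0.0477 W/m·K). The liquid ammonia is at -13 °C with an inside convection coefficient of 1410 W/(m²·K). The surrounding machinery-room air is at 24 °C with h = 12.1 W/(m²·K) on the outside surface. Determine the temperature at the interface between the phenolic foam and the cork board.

T ≈ 18.6 °C

Cylindrical conduction, so R = ln(r₂/r₁)/(2πkL) per layer, in series:
R_inner film = 1/(h_i·2πr₁L) = 1/(1410×2π×0.016×1) = 0.007055 K/W
R_stainless steel pipe wall = ln(19.9/16)/(2π×16.7×1) = 0.002079 K/W
R_phenolic foam = ln(54.9/19.9)/(2π×0.0196×1) = 8.24 K/W
R_cork board = ln(79.9/54.9)/(2π×0.0477×1) = 1.252 K/W
R_outer film = 1/(h_o·2πr_oL) = 1/(12.1×2π×0.0799×1) = 0.1646 K/W
R_total = 9.666 K/W
Q = ΔT/R_total = 37/9.666
Q = 3.83 W/m
T_interface = T_inner + Q·ΣR(inner→interface) = -13 + 3.83×8.249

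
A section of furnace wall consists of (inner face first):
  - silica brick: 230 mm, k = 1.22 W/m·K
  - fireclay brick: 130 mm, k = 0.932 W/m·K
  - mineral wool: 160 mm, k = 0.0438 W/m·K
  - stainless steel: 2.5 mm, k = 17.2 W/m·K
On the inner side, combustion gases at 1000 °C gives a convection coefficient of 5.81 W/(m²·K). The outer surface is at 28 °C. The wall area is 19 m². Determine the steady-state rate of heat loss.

Using the resistance-network approach (series):
R_inner film = 1/(h_i·A) = 1/(5.81×19) = 0.009059 K/W
R_silica brick = L/(kA) = 0.23/(1.22×19) = 0.009922 K/W
R_fireclay brick = L/(kA) = 0.13/(0.932×19) = 0.007341 K/W
R_mineral wool = L/(kA) = 0.16/(0.0438×19) = 0.1923 K/W
R_stainless steel = L/(kA) = 0.0025/(17.2×19) = 7.65×10^-6 K/W
R_total = 0.2186 K/W
Q = ΔT / R_total = 972 / 0.2186

Q ≈ 4450 W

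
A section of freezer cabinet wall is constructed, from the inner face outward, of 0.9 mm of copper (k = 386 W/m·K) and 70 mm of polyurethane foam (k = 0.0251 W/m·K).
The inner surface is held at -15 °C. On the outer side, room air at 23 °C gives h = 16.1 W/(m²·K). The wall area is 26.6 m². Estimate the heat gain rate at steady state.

Q ≈ 355 W

Series thermal resistances:
R_copper = L/(kA) = 0.0009/(386×26.6) = 8.765×10^-8 K/W
R_polyurethane foam = L/(kA) = 0.07/(0.0251×26.6) = 0.1048 K/W
R_outer film = 1/(h_o·A) = 1/(16.1×26.6) = 0.002335 K/W
R_total = 0.1072 K/W
Q = ΔT / R_total = 38 / 0.1072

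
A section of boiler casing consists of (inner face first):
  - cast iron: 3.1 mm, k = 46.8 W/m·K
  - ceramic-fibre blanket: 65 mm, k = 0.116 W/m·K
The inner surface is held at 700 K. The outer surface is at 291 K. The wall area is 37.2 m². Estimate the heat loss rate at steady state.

Q ≈ 27100 W

Model the wall as resistances in series:
R_cast iron = L/(kA) = 0.0031/(46.8×37.2) = 1.781×10^-6 K/W
R_ceramic-fibre blanket = L/(kA) = 0.065/(0.116×37.2) = 0.01506 K/W
R_total = 0.01506 K/W
Q = ΔT / R_total = 409 / 0.01506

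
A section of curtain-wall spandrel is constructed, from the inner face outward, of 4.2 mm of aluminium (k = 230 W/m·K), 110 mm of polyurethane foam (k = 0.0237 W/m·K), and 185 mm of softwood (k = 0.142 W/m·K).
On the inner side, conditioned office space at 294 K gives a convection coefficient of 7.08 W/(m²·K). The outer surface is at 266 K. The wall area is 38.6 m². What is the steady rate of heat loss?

Using the resistance-network approach (series):
R_inner film = 1/(h_i·A) = 1/(7.08×38.6) = 0.003659 K/W
R_aluminium = L/(kA) = 0.0042/(230×38.6) = 4.731×10^-7 K/W
R_polyurethane foam = L/(kA) = 0.11/(0.0237×38.6) = 0.1202 K/W
R_softwood = L/(kA) = 0.185/(0.142×38.6) = 0.03375 K/W
R_total = 0.1577 K/W
Q = ΔT / R_total = 28 / 0.1577

Q ≈ 178 W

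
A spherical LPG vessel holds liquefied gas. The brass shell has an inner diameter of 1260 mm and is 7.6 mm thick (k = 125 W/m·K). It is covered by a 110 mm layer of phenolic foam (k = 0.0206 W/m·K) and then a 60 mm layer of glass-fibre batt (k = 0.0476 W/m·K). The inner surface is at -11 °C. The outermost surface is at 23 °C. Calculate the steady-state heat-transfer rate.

Radial (spherical) resistances in series:
R_brass shell = (1/0.63 − 1/0.6376)/(4π×125) = 1.204×10^-5 K/W
R_phenolic foam = (1/0.6376 − 1/0.7476)/(4π×0.0206) = 0.8915 K/W
R_glass-fibre batt = (1/0.7476 − 1/0.8076)/(4π×0.0476) = 0.1661 K/W
R_total = 1.058 K/W
Q = ΔT/R_total = 34/1.058

Q ≈ 32.1 W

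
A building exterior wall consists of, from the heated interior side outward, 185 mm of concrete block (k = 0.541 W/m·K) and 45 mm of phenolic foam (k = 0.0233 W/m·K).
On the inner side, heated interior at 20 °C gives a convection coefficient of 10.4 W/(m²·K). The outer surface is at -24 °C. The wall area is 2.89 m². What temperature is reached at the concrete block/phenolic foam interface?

T ≈ 11.9 °C

Treating each layer as a thermal resistance in series:
R_inner film = 1/(h_i·A) = 1/(10.4×2.89) = 0.03327 K/W
R_concrete block = L/(kA) = 0.185/(0.541×2.89) = 0.1183 K/W
R_phenolic foam = L/(kA) = 0.045/(0.0233×2.89) = 0.6683 K/W
R_total = 0.8199 K/W;  Q = ΔT/R_total = 44/0.8199 = 53.67 W
T_interface = T_inner − Q·ΣR(inner→interface) = 20 − 53.7×0.1516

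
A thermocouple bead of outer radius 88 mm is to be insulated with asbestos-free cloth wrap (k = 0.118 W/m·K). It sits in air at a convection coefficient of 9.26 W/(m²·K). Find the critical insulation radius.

For a sphere r_cr = 2k/h = 2×0.118/9.26
r_cr = 25.5 mm; since the bare radius (88 mm) is above r_cr, any added insulation will reduce heat loss.

r_cr ≈ 25.5 mm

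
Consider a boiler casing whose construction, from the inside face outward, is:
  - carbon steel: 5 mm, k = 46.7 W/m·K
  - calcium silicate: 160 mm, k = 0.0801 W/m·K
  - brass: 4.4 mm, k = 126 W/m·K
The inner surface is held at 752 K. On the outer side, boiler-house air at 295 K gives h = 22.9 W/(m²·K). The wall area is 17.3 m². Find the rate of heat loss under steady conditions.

Thermal resistances in series:
R_carbon steel = L/(kA) = 0.005/(46.7×17.3) = 6.189×10^-6 K/W
R_calcium silicate = L/(kA) = 0.16/(0.0801×17.3) = 0.1155 K/W
R_brass = L/(kA) = 0.0044/(126×17.3) = 2.019×10^-6 K/W
R_outer film = 1/(h_o·A) = 1/(22.9×17.3) = 0.002524 K/W
R_total = 0.118 K/W
Q = ΔT / R_total = 457 / 0.118

Q ≈ 3870 W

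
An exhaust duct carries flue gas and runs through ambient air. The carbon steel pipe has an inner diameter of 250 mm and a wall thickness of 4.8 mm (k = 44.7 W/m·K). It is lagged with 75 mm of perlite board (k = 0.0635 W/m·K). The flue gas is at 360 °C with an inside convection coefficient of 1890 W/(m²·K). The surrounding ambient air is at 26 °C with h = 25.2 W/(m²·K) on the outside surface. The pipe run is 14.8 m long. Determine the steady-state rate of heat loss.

Q ≈ 4210 W

For a radial system each layer contributes R = ln(r_out/r_in)/(2πkL); films add R = 1/(hA).
R_inner film = 1/(h_i·2πr₁L) = 1/(1890×2π×0.125×14.8) = 4.552×10^-5 K/W
R_carbon steel pipe wall = ln(129.8/125)/(2π×44.7×14.8) = 9.065×10^-6 K/W
R_perlite board = ln(204.8/129.8)/(2π×0.0635×14.8) = 0.07723 K/W
R_outer film = 1/(h_o·2πr_oL) = 1/(25.2×2π×0.2048×14.8) = 0.002084 K/W
R_total = 0.07937 K/W
Q = ΔT/R_total = 334/0.07937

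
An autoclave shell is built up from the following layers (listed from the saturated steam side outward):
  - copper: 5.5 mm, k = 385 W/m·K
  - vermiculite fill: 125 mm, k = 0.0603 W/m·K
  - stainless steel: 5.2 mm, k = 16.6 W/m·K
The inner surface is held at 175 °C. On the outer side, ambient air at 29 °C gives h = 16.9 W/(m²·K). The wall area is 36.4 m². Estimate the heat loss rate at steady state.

Using the resistance-network approach (series):
R_copper = L/(kA) = 0.0055/(385×36.4) = 3.925×10^-7 K/W
R_vermiculite fill = L/(kA) = 0.125/(0.0603×36.4) = 0.05695 K/W
R_stainless steel = L/(kA) = 0.0052/(16.6×36.4) = 8.606×10^-6 K/W
R_outer film = 1/(h_o·A) = 1/(16.9×36.4) = 0.001626 K/W
R_total = 0.05858 K/W
Q = ΔT / R_total = 146 / 0.05858

Q ≈ 2490 W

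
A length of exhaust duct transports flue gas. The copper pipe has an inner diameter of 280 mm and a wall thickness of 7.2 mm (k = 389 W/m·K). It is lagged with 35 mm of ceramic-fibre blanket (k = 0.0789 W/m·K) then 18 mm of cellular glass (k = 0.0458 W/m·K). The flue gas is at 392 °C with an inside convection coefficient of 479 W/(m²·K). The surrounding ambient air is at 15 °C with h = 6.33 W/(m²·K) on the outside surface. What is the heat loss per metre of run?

For a radial system each layer contributes R = ln(r_out/r_in)/(2πkL); films add R = 1/(hA).
R_inner film = 1/(h_i·2πr₁L) = 1/(479×2π×0.14×1) = 0.002373 K/W
R_copper pipe wall = ln(147.2/140)/(2π×389×1) = 2.052×10^-5 K/W
R_ceramic-fibre blanket = ln(182.2/147.2)/(2π×0.0789×1) = 0.4303 K/W
R_cellular glass = ln(200.2/182.2)/(2π×0.0458×1) = 0.3274 K/W
R_outer film = 1/(h_o·2πr_oL) = 1/(6.33×2π×0.2002×1) = 0.1256 K/W
R_total = 0.8857 K/W
Q = ΔT/R_total = 377/0.8857

q′ ≈ 426 W/m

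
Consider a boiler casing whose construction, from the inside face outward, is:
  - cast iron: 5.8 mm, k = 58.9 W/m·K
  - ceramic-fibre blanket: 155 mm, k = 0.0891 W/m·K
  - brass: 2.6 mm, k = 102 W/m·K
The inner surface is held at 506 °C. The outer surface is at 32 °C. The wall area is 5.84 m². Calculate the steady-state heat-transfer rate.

Q ≈ 1590 W

Model the wall as resistances in series:
R_cast iron = L/(kA) = 0.0058/(58.9×5.84) = 1.686×10^-5 K/W
R_ceramic-fibre blanket = L/(kA) = 0.155/(0.0891×5.84) = 0.2979 K/W
R_brass = L/(kA) = 0.0026/(102×5.84) = 4.365×10^-6 K/W
R_total = 0.2979 K/W
Q = ΔT / R_total = 474 / 0.2979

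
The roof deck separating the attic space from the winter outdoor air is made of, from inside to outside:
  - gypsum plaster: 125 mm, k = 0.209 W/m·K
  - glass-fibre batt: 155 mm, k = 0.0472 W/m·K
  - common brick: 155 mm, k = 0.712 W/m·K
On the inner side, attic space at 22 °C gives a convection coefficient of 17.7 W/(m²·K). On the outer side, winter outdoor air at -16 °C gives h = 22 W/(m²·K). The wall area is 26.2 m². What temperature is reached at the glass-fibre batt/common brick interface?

T ≈ -13.6 °C

Thermal resistances in series:
R_inner film = 1/(h_i·A) = 1/(17.7×26.2) = 0.002156 K/W
R_gypsum plaster = L/(kA) = 0.125/(0.209×26.2) = 0.02283 K/W
R_glass-fibre batt = L/(kA) = 0.155/(0.0472×26.2) = 0.1253 K/W
R_common brick = L/(kA) = 0.155/(0.712×26.2) = 0.008309 K/W
R_outer film = 1/(h_o·A) = 1/(22×26.2) = 0.001735 K/W
R_total = 0.1604 K/W;  Q = ΔT/R_total = 38/0.1604 = 237 W
T_interface = T_inner − Q·ΣR(inner→interface) = 22 − 237×0.1503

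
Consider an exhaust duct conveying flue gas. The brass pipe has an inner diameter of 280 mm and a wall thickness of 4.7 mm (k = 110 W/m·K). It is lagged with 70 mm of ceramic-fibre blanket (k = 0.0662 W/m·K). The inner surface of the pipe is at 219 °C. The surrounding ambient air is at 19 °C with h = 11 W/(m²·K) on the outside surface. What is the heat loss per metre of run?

Per-layer cylindrical resistances, series-summed:
R_brass pipe wall = ln(144.7/140)/(2π×110×1) = 4.778×10^-5 K/W
R_ceramic-fibre blanket = ln(214.7/144.7)/(2π×0.0662×1) = 0.9486 K/W
R_outer film = 1/(h_o·2πr_oL) = 1/(11×2π×0.2147×1) = 0.06739 K/W
R_total = 1.016 K/W
Q = ΔT/R_total = 200/1.016

q′ ≈ 197 W/m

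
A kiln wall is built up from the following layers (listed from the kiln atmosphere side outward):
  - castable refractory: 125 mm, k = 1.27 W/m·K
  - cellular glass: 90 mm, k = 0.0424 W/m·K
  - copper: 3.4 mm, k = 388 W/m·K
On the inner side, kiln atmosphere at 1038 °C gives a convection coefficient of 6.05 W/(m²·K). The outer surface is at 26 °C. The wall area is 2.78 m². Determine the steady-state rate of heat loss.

Q ≈ 1180 W

Treating each layer as a thermal resistance in series:
R_inner film = 1/(h_i·A) = 1/(6.05×2.78) = 0.05946 K/W
R_castable refractory = L/(kA) = 0.125/(1.27×2.78) = 0.0354 K/W
R_cellular glass = L/(kA) = 0.09/(0.0424×2.78) = 0.7635 K/W
R_copper = L/(kA) = 0.0034/(388×2.78) = 3.152×10^-6 K/W
R_total = 0.8584 K/W
Q = ΔT / R_total = 1012 / 0.8584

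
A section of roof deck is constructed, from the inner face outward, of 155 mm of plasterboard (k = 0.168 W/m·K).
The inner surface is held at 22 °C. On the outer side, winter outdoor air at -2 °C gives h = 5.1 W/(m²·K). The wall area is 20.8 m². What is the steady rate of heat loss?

Q ≈ 446 W

Thermal resistances in series:
R_plasterboard = L/(kA) = 0.155/(0.168×20.8) = 0.04436 K/W
R_outer film = 1/(h_o·A) = 1/(5.1×20.8) = 0.009427 K/W
R_total = 0.05378 K/W
Q = ΔT / R_total = 24 / 0.05378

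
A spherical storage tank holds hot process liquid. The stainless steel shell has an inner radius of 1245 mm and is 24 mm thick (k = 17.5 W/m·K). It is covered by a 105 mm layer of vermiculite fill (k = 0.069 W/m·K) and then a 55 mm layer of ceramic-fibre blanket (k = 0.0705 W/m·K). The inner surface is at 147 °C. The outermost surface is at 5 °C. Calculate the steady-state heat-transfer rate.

Q ≈ 1400 W

Spherical conduction: R = (1/r_in − 1/r_out)/(4πk) per layer; series-sum.
R_stainless steel shell = (1/1.245 − 1/1.269)/(4π×17.5) = 6.908×10^-5 K/W
R_vermiculite fill = (1/1.269 − 1/1.374)/(4π×0.069) = 0.06945 K/W
R_ceramic-fibre blanket = (1/1.374 − 1/1.429)/(4π×0.0705) = 0.03162 K/W
R_total = 0.1011 K/W
Q = ΔT/R_total = 142/0.1011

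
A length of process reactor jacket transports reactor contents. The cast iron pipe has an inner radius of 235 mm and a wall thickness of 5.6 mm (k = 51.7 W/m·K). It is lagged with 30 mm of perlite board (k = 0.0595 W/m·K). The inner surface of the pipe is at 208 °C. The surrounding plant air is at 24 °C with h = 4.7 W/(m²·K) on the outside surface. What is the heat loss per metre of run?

Cylindrical conduction, so R = ln(r₂/r₁)/(2πkL) per layer, in series:
R_cast iron pipe wall = ln(240.6/235)/(2π×51.7×1) = 7.25×10^-5 K/W
R_perlite board = ln(270.6/240.6)/(2π×0.0595×1) = 0.3143 K/W
R_outer film = 1/(h_o·2πr_oL) = 1/(4.7×2π×0.2706×1) = 0.1251 K/W
R_total = 0.4395 K/W
Q = ΔT/R_total = 184/0.4395

q′ ≈ 419 W/m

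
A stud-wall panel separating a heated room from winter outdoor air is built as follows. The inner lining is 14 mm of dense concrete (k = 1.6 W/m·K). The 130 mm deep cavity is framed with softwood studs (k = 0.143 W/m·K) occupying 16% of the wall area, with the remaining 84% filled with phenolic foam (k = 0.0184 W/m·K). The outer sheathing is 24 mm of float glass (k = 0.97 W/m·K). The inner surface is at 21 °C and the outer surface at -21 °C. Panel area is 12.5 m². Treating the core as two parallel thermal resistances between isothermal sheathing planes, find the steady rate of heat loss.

Q ≈ 153 W

Sheathing layers in series; stud and cavity paths in parallel between them.
R_inner = 0.014/(1.6×12.5) = 7×10^-4 K/W
R_stud  = 0.13/(0.143×0.16×12.5) = 0.4545 K/W
R_cav   = 0.13/(0.0184×0.84×12.5) = 0.6729 K/W
1/R_core = 1/R_stud + 1/R_cav → R_core = 0.2713 K/W
R_outer = 0.024/(0.97×12.5) = 0.001979 K/W
R_total = 0.274 K/W
Q = ΔT/R_total = 42/0.274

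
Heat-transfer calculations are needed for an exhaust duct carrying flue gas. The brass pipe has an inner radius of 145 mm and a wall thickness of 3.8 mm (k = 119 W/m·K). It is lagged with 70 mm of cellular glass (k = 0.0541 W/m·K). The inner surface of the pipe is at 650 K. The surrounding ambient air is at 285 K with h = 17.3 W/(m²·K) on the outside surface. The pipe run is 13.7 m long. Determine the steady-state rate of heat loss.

Q ≈ 4250 W

For a radial system each layer contributes R = ln(r_out/r_in)/(2πkL); films add R = 1/(hA).
R_brass pipe wall = ln(148.8/145)/(2π×119×13.7) = 2.525×10^-6 K/W
R_cellular glass = ln(218.8/148.8)/(2π×0.0541×13.7) = 0.08279 K/W
R_outer film = 1/(h_o·2πr_oL) = 1/(17.3×2π×0.2188×13.7) = 0.003069 K/W
R_total = 0.08586 K/W
Q = ΔT/R_total = 365/0.08586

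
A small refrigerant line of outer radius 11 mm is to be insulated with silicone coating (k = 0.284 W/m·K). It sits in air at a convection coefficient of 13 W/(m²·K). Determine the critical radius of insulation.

For a cylinder r_cr = k/h = 0.284/13
r_cr = 21.8 mm; since the bare radius (11 mm) is below r_cr, adding a thin layer of insulation will *increase* heat loss.

r_cr ≈ 21.8 mm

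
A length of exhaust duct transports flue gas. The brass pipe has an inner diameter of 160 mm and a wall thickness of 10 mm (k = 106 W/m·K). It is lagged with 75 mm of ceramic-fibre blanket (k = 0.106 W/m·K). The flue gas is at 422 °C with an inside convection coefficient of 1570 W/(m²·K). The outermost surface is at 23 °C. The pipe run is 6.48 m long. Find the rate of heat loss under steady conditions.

For a radial system each layer contributes R = ln(r_out/r_in)/(2πkL); films add R = 1/(hA).
R_inner film = 1/(h_i·2πr₁L) = 1/(1570×2π×0.08×6.48) = 1.955×10^-4 K/W
R_brass pipe wall = ln(90/80)/(2π×106×6.48) = 2.729×10^-5 K/W
R_ceramic-fibre blanket = ln(165/90)/(2π×0.106×6.48) = 0.1404 K/W
R_total = 0.1407 K/W
Q = ΔT/R_total = 399/0.1407

Q ≈ 2840 W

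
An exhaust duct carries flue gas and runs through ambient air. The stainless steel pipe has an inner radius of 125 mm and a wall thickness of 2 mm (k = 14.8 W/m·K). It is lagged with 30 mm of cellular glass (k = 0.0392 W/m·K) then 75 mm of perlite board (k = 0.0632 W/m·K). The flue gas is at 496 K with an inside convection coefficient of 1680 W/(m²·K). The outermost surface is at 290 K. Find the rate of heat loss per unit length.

q′ ≈ 112 W/m

Radial resistances (cylindrical: R_cond = ln(r_o/r_i)/(2πkL), R_conv = 1/(h·2πrL)):
R_inner film = 1/(h_i·2πr₁L) = 1/(1680×2π×0.125×1) = 7.579×10^-4 K/W
R_stainless steel pipe wall = ln(127/125)/(2π×14.8×1) = 1.707×10^-4 K/W
R_cellular glass = ln(157/127)/(2π×0.0392×1) = 0.861 K/W
R_perlite board = ln(232/157)/(2π×0.0632×1) = 0.9834 K/W
R_total = 1.845 K/W
Q = ΔT/R_total = 206/1.845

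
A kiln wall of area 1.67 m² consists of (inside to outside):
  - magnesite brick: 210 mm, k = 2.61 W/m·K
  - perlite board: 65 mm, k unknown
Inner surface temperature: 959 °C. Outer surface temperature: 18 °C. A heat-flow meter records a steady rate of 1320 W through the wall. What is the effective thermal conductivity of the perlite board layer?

k ≈ 0.0586 W/(m·K)

Treating each layer as a thermal resistance in series:
R_magnesite brick = L/(kA) = 0.21/(2.61×1.67) = 0.04818 K/W
Sum of known resistances R_other = 0.04818 K/W
Total R = ΔT/Q = 941/1320 = 0.7129 K/W
R_perlite board = R_total − R_other = 0.6647 K/W
k = L/(R·A) = 0.065/(0.6647×1.67)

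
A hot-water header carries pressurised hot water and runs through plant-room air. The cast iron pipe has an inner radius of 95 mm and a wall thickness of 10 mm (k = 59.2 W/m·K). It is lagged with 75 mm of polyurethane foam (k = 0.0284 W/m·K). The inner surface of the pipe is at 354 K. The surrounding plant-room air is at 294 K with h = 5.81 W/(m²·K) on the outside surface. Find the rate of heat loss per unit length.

q′ ≈ 18.9 W/m

For a radial system each layer contributes R = ln(r_out/r_in)/(2πkL); films add R = 1/(hA).
R_cast iron pipe wall = ln(105/95)/(2π×59.2×1) = 2.691×10^-4 K/W
R_polyurethane foam = ln(180/105)/(2π×0.0284×1) = 3.021 K/W
R_outer film = 1/(h_o·2πr_oL) = 1/(5.81×2π×0.18×1) = 0.1522 K/W
R_total = 3.173 K/W
Q = ΔT/R_total = 60/3.173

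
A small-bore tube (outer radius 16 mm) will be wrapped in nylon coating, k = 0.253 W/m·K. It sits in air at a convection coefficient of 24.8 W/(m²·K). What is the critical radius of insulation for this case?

For a cylinder r_cr = k/h = 0.253/24.8
r_cr = 10.2 mm; since the bare radius (16 mm) is above r_cr, any added insulation will reduce heat loss.

r_cr ≈ 10.2 mm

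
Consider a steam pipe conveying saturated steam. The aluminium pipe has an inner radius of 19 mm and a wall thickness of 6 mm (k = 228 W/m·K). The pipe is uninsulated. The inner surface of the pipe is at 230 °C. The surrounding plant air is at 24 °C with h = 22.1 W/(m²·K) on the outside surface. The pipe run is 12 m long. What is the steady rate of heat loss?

Q ≈ 8580 W

Per-layer cylindrical resistances, series-summed:
R_aluminium pipe wall = ln(25/19)/(2π×228×12) = 1.596×10^-5 K/W
R_outer film = 1/(h_o·2πr_oL) = 1/(22.1×2π×0.025×12) = 0.02401 K/W
R_total = 0.02402 K/W
Q = ΔT/R_total = 206/0.02402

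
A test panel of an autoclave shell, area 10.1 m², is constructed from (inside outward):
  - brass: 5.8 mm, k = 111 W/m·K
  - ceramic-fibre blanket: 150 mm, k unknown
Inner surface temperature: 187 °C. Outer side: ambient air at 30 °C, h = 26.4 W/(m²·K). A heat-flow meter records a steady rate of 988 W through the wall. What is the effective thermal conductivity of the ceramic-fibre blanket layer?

Using the resistance-network approach (series):
R_brass = L/(kA) = 0.0058/(111×10.1) = 5.173×10^-6 K/W
R_outer film = 1/(h_o·A) = 1/(26.4×10.1) = 0.00375 K/W
Sum of known resistances R_other = 0.003756 K/W
Total R = ΔT/Q = 157/988 = 0.1589 K/W
R_ceramic-fibre blanket = R_total − R_other = 0.1552 K/W
k = L/(R·A) = 0.15/(0.1552×10.1)

k ≈ 0.0957 W/(m·K)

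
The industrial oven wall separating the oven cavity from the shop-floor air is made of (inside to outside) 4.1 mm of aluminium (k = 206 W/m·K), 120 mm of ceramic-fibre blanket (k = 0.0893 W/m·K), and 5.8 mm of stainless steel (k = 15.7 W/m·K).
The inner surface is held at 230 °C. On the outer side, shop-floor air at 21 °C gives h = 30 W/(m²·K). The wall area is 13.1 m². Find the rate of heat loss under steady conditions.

Model the wall as resistances in series:
R_aluminium = L/(kA) = 0.0041/(206×13.1) = 1.519×10^-6 K/W
R_ceramic-fibre blanket = L/(kA) = 0.12/(0.0893×13.1) = 0.1026 K/W
R_stainless steel = L/(kA) = 0.0058/(15.7×13.1) = 2.82×10^-5 K/W
R_outer film = 1/(h_o·A) = 1/(30×13.1) = 0.002545 K/W
R_total = 0.1052 K/W
Q = ΔT / R_total = 209 / 0.1052

Q ≈ 1990 W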